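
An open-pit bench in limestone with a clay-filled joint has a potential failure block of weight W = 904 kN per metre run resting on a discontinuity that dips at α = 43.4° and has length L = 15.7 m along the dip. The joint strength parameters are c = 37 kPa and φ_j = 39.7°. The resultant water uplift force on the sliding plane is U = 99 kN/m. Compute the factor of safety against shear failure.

Resolving the block weight along and normal to the plane and applying the Mohr–Coulomb strength on the joint:
N' = W cosα − U = 904·cos43.4° − 99 = 557.8 kN/m
Driving force T = W sinα = 904·sin43.4° = 621.1 kN/m
Resisting force R = c·L + N'·tanφ_j = 37·15.7 + 557.8·tan39.7° = 580.9 + 463.1 = 1044.0 kN/m
FS = R / T = 1044.0 / 621.1 = 1.681

FS = 1.68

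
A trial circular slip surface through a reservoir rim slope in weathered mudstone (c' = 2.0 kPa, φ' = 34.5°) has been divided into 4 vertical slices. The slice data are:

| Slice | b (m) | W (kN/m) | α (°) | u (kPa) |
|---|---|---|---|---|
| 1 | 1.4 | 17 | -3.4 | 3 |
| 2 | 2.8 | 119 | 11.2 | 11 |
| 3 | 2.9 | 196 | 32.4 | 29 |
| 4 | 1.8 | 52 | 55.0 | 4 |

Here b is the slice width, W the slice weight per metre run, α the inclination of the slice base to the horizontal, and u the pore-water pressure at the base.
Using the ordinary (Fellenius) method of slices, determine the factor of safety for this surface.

FS = 0.86

Ordinary method of slices: FS = Σ[c'·Δl_i + (W_i cosα_i − u_i·Δl_i)·tanφ'] / Σ W_i sinα_i, with Δl_i = b_i / cosα_i.
Slice 1: Δl = 1.4/cos(-3.4°) = 1.402 m; N'_1 = 17·cos(-3.4°) − 3·1.402 = 12.8; c'Δl = 2.80; W sinα = -1.0
Slice 2: Δl = 2.8/cos11.2° = 2.854 m; N'_2 = 119·cos11.2° − 11·2.854 = 85.3; c'Δl = 5.71; W sinα = 23.1
Slice 3: Δl = 2.9/cos32.4° = 3.435 m; N'_3 = 196·cos32.4° − 29·3.435 = 65.9; c'Δl = 6.87; W sinα = 105.0
Slice 4: Δl = 1.8/cos55.0° = 3.138 m; N'_4 = 52·cos55.0° − 4·3.138 = 17.3; c'Δl = 6.28; W sinα = 42.6
Σc'Δl = 21.7 kN/m; ΣN' = 181.3 kN/m; ΣW sinα = 169.7 kN/m
Resisting = 21.7 + 181.3·tan34.5° = 21.7 + 124.6 = 146.2 kN/m
FS = 146.2 / 169.7 = 0.862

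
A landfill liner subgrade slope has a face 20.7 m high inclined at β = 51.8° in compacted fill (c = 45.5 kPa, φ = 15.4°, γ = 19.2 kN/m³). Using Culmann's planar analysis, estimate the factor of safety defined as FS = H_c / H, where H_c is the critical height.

FS = 1.78

H_c = (4c/γ) · sinβ cosφ / [1 − cos(β − φ)]
    = (4·45.5/19.2) · sin51.8°·cos15.4° / [1 − cos36.4°]
    = 9.479 · 0.7576 / 0.1951 = 36.81 m
FS = H_c / H = 36.81 / 20.7 = 1.778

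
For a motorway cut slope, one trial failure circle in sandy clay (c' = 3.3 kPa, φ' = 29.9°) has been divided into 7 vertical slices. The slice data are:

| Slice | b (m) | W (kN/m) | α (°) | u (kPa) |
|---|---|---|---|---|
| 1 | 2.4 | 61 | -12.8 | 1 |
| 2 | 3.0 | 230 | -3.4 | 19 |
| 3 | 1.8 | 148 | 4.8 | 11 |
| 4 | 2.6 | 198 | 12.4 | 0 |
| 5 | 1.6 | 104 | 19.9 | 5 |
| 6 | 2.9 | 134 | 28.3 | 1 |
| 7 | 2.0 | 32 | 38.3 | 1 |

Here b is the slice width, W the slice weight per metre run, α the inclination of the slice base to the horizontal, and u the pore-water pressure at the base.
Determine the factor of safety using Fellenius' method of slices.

Ordinary method of slices: FS = Σ[c'·Δl_i + (W_i cosα_i − u_i·Δl_i)·tanφ'] / Σ W_i sinα_i, with Δl_i = b_i / cosα_i.
Slice 1: Δl = 2.4/cos(-12.8°) = 2.461 m; N'_1 = 61·cos(-12.8°) − 1·2.461 = 57.0; c'Δl = 8.12; W sinα = -13.5
Slice 2: Δl = 3.0/cos(-3.4°) = 3.005 m; N'_2 = 230·cos(-3.4°) − 19·3.005 = 172.5; c'Δl = 9.92; W sinα = -13.6
Slice 3: Δl = 1.8/cos4.8° = 1.806 m; N'_3 = 148·cos4.8° − 11·1.806 = 127.6; c'Δl = 5.96; W sinα = 12.4
Slice 4: Δl = 2.6/cos12.4° = 2.662 m; N'_4 = 198·cos12.4° − 0·2.662 = 193.4; c'Δl = 8.78; W sinα = 42.5
Slice 5: Δl = 1.6/cos19.9° = 1.702 m; N'_5 = 104·cos19.9° − 5·1.702 = 89.3; c'Δl = 5.62; W sinα = 35.4
Slice 6: Δl = 2.9/cos28.3° = 3.294 m; N'_6 = 134·cos28.3° − 1·3.294 = 114.7; c'Δl = 10.87; W sinα = 63.5
Slice 7: Δl = 2.0/cos38.3° = 2.548 m; N'_7 = 32·cos38.3° − 1·2.548 = 22.6; c'Δl = 8.41; W sinα = 19.8
Σc'Δl = 57.7 kN/m; ΣN' = 777.0 kN/m; ΣW sinα = 146.5 kN/m
Resisting = 57.7 + 777.0·tan29.9° = 57.7 + 446.8 = 504.5 kN/m
FS = 504.5 / 146.5 = 3.444

FS = 3.44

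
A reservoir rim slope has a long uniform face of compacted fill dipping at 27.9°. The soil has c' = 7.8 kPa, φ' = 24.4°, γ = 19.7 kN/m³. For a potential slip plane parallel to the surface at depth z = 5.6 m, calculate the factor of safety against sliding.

For an infinite slope with a slip plane parallel to the surface (no pore pressure): FS = [c' + γz cos²β tanφ'] / [γz sinβ cosβ].
γz = 19.7·5.6 = 110.32 kN/m²
Numerator = 7.8 + 110.32·cos²27.9°·tan24.4° = 7.8 + 110.32·0.7810·0.4536 = 46.886 kPa
Denominator = 110.32·sin27.9°·cos27.9° = 110.32·0.4679·0.8838 = 45.622 kPa
FS = 46.886 / 45.622 = 1.028

FS = 1.03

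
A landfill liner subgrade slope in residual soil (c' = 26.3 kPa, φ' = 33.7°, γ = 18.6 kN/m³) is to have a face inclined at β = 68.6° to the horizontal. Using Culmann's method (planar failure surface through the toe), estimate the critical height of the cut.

Culmann's analysis gives the critical failure plane at α_cr = (β + φ')/2 = (68.6 + 33.7)/2 = 51.1°, and the critical height
H_c = (4c'/γ) · sinβ cosφ' / [1 − cos(β − φ')]
    = (4·26.3/18.6) · sin68.6°·cos33.7° / [1 − cos(34.9°)]
    = 5.656 · 0.9311·0.8320 / [1 − 0.8202]
    = 5.656 · 0.7746 / 0.1798
    = 24.36 m

H_c = 24.36 m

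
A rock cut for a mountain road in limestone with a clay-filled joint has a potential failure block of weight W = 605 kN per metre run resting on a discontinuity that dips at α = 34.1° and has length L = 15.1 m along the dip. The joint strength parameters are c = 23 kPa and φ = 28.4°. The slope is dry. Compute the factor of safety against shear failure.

Resolving the block weight along and normal to the plane and applying the Mohr–Coulomb strength on the joint:
N' = W cosα = 605·cos34.1° = 501.0 kN/m
Driving force T = W sinα = 605·sin34.1° = 339.2 kN/m
Resisting force R = c·L + N'·tanφ = 23·15.1 + 501.0·tan28.4° = 347.3 + 270.9 = 618.2 kN/m
FS = R / T = 618.2 / 339.2 = 1.823

FS = 1.82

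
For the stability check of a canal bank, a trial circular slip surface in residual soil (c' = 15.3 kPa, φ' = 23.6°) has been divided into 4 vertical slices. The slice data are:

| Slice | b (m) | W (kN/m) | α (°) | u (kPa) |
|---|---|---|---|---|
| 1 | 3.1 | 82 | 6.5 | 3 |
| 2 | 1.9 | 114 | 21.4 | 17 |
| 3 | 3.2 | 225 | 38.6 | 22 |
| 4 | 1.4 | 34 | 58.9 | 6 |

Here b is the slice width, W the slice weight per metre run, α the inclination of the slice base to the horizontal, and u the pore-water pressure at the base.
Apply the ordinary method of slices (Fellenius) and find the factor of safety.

Ordinary method of slices: FS = Σ[c'·Δl_i + (W_i cosα_i − u_i·Δl_i)·tanφ'] / Σ W_i sinα_i, with Δl_i = b_i / cosα_i.
Slice 1: Δl = 3.1/cos6.5° = 3.120 m; N'_1 = 82·cos6.5° − 3·3.120 = 72.1; c'Δl = 47.74; W sinα = 9.3
Slice 2: Δl = 1.9/cos21.4° = 2.041 m; N'_2 = 114·cos21.4° − 17·2.041 = 71.4; c'Δl = 31.22; W sinα = 41.6
Slice 3: Δl = 3.2/cos38.6° = 4.095 m; N'_3 = 225·cos38.6° − 22·4.095 = 85.8; c'Δl = 62.65; W sinα = 140.4
Slice 4: Δl = 1.4/cos58.9° = 2.710 m; N'_4 = 34·cos58.9° − 6·2.710 = 1.3; c'Δl = 41.47; W sinα = 29.1
Σc'Δl = 183.1 kN/m; ΣN' = 230.6 kN/m; ΣW sinα = 220.4 kN/m
Resisting = 183.1 + 230.6·tan23.6° = 183.1 + 100.8 = 283.8 kN/m
FS = 283.8 / 220.4 = 1.288

FS = 1.29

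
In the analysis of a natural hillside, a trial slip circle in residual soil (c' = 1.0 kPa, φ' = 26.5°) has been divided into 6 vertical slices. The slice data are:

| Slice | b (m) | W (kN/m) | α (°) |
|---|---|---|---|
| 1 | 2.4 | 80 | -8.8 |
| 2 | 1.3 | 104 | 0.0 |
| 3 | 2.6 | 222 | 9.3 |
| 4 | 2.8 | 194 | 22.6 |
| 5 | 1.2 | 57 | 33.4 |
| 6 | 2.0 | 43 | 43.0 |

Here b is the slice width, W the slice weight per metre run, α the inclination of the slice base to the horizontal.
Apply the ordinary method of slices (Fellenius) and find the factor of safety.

Ordinary method of slices: FS = Σ[c'·Δl_i + (W_i cosα_i)·tanφ'] / Σ W_i sinα_i, with Δl_i = b_i / cosα_i.
Slice 1: Δl = 2.4/cos(-8.8°) = 2.429 m; N'_1 = 80·cos(-8.8°) = 79.1; c'Δl = 2.43; W sinα = -12.2
Slice 2: Δl = 1.3/cos0.0° = 1.300 m; N'_2 = 104·cos0.0° = 104.0; c'Δl = 1.30; W sinα = 0.0
Slice 3: Δl = 2.6/cos9.3° = 2.635 m; N'_3 = 222·cos9.3° = 219.1; c'Δl = 2.63; W sinα = 35.9
Slice 4: Δl = 2.8/cos22.6° = 3.033 m; N'_4 = 194·cos22.6° = 179.1; c'Δl = 3.03; W sinα = 74.6
Slice 5: Δl = 1.2/cos33.4° = 1.437 m; N'_5 = 57·cos33.4° = 47.6; c'Δl = 1.44; W sinα = 31.4
Slice 6: Δl = 2.0/cos43.0° = 2.735 m; N'_6 = 43·cos43.0° = 31.4; c'Δl = 2.73; W sinα = 29.3
Σc'Δl = 13.6 kN/m; ΣN' = 660.3 kN/m; ΣW sinα = 158.9 kN/m
Resisting = 13.6 + 660.3·tan26.5° = 13.6 + 329.2 = 342.8 kN/m
FS = 342.8 / 158.9 = 2.157

FS = 2.16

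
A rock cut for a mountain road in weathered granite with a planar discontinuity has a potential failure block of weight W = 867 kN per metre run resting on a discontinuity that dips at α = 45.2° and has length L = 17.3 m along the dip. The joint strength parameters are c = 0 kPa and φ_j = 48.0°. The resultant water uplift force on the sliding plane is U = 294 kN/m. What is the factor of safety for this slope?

Resolving the block weight along and normal to the plane and applying the Mohr–Coulomb strength on the joint:
N' = W cosα − U = 867·cos45.2° − 294 = 316.9 kN/m
Driving force T = W sinα = 867·sin45.2° = 615.2 kN/m
Resisting force R = c·L + N'·tanφ_j = 0·17.3 + 316.9·tan48.0° = 0.0 + 352.0 = 352.0 kN/m
FS = R / T = 352.0 / 615.2 = 0.572

FS = 0.57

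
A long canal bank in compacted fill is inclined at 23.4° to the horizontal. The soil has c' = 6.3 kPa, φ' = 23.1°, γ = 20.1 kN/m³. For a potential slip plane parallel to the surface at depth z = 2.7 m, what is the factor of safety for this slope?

For an infinite slope with a slip plane parallel to the surface (no pore pressure): FS = [c' + γz cos²β tanφ'] / [γz sinβ cosβ].
γz = 20.1·2.7 = 54.27 kN/m²
Numerator = 6.3 + 54.27·cos²23.4°·tan23.1° = 6.3 + 54.27·0.8423·0.4265 = 25.797 kPa
Denominator = 54.27·sin23.4°·cos23.4° = 54.27·0.3971·0.9178 = 19.781 kPa
FS = 25.797 / 19.781 = 1.304

FS = 1.30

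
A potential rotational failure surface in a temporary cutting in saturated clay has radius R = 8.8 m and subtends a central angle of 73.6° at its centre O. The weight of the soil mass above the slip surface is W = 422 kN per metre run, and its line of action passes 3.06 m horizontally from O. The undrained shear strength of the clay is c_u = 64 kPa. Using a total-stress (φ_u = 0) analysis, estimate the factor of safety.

FS = 4.93

Taking moments about the centre O, the resisting moment is provided by the undrained shear strength acting along the arc:
Arc length L_a = R·θ = 8.8·(73.6°·π/180) = 8.8·1.2846 = 11.30 m
M_R = c_u·L_a·R = 64·11.30·8.8 = 6366.5 kN·m/m
M_D = W·d = 422·3.06 = 1291.3 kN·m/m
FS = M_R / M_D = 6366.5 / 1291.3 = 4.930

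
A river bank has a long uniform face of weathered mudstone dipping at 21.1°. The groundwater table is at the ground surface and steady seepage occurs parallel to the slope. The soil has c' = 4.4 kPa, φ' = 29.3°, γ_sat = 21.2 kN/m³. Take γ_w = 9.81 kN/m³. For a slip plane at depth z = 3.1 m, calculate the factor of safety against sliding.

FS = 0.98

With seepage parallel to the slope and the water table at the surface, the effective normal stress on the slip plane uses the buoyant unit weight γ' = γ_sat − γ_w while the driving shear stress uses γ_sat:
FS = [c' + γ' z cos²β tanφ'] / [γ_sat z sinβ cosβ]
γ' = 21.2 − 9.81 = 11.39 kN/m³
Numerator = 4.4 + 11.39·3.1·cos²21.1°·tan29.3° = 4.4 + 11.39·3.1·0.8704·0.5612 = 21.647 kPa
Denominator = 21.2·3.1·sin21.1°·cos21.1° = 21.2·3.1·0.3600·0.9330 = 22.073 kPa
FS = 21.647 / 22.073 = 0.981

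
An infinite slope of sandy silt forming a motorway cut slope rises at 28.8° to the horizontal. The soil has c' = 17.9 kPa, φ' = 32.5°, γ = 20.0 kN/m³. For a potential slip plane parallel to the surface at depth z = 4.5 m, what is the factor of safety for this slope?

FS = 1.63

For an infinite slope with a slip plane parallel to the surface (no pore pressure): FS = [c' + γz cos²β tanφ'] / [γz sinβ cosβ].
γz = 20.0·4.5 = 90.00 kN/m²
Numerator = 17.9 + 90.00·cos²28.8°·tan32.5° = 17.9 + 90.00·0.7679·0.6371 = 61.929 kPa
Denominator = 90.00·sin28.8°·cos28.8° = 90.00·0.4818·0.8763 = 37.995 kPa
FS = 61.929 / 37.995 = 1.630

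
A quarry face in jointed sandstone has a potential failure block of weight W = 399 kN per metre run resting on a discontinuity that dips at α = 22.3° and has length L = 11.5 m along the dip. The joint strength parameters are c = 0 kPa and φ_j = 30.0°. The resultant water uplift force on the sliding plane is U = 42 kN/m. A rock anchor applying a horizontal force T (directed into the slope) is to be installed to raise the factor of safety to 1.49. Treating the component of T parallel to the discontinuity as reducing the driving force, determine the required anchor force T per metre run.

T = 23 kN/m

Resolving forces along and normal to the sliding plane, with the horizontal anchor force T adding T·sinα to the effective normal force and T·cosα acting up the plane against the driving force:
FS = [cL + (W cosα − U + T sinα) tanφ_j] / [W sinα − T cosα]
Without the anchor: N' = 327.2 kN/m, driving T_d = 151.4 kN/m, resisting R = 0·11.5 + 327.2·tan30.0° = 188.9 kN/m, FS = 1.25.
Setting FS = 1.49 and solving for T:
1.49·(151.4 − T cos22.3°) = 188.9 + T sin22.3°·tan30.0°
T·(sin22.3°·tan30.0° + 1.49·cos22.3°) = 1.49·151.4 − 188.9
T·(0.3795·0.5774 + 1.49·0.9252) = 225.6 − 188.9 = 36.7
T·1.5976 = 36.7
T = 23.0 kN/m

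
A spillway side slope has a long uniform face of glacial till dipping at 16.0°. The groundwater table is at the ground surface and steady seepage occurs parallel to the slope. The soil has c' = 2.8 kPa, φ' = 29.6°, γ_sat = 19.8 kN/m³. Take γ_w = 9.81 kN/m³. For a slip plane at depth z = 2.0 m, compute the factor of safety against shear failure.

With seepage parallel to the slope and the water table at the surface, the effective normal stress on the slip plane uses the buoyant unit weight γ' = γ_sat − γ_w while the driving shear stress uses γ_sat:
FS = [c' + γ' z cos²β tanφ'] / [γ_sat z sinβ cosβ]
γ' = 19.8 − 9.81 = 9.99 kN/m³
Numerator = 2.8 + 9.99·2.0·cos²16.0°·tan29.6° = 2.8 + 9.99·2.0·0.9240·0.5681 = 13.288 kPa
Denominator = 19.8·2.0·sin16.0°·cos16.0° = 19.8·2.0·0.2756·0.9613 = 10.492 kPa
FS = 13.288 / 10.492 = 1.266

FS = 1.27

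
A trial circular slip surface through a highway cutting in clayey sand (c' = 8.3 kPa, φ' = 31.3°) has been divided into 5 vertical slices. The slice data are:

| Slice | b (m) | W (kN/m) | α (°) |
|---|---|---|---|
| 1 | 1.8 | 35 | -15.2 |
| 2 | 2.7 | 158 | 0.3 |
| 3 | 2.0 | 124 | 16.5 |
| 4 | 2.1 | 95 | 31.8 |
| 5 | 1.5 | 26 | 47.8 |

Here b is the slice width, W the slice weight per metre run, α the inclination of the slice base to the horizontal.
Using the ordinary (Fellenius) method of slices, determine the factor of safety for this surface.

Ordinary method of slices: FS = Σ[c'·Δl_i + (W_i cosα_i)·tanφ'] / Σ W_i sinα_i, with Δl_i = b_i / cosα_i.
Slice 1: Δl = 1.8/cos(-15.2°) = 1.865 m; N'_1 = 35·cos(-15.2°) = 33.8; c'Δl = 15.48; W sinα = -9.2
Slice 2: Δl = 2.7/cos0.3° = 2.700 m; N'_2 = 158·cos0.3° = 158.0; c'Δl = 22.41; W sinα = 0.8
Slice 3: Δl = 2.0/cos16.5° = 2.086 m; N'_3 = 124·cos16.5° = 118.9; c'Δl = 17.31; W sinα = 35.2
Slice 4: Δl = 2.1/cos31.8° = 2.471 m; N'_4 = 95·cos31.8° = 80.7; c'Δl = 20.51; W sinα = 50.1
Slice 5: Δl = 1.5/cos47.8° = 2.233 m; N'_5 = 26·cos47.8° = 17.5; c'Δl = 18.53; W sinα = 19.3
Σc'Δl = 94.2 kN/m; ΣN' = 408.9 kN/m; ΣW sinα = 96.2 kN/m
Resisting = 94.2 + 408.9·tan31.3° = 94.2 + 248.6 = 342.8 kN/m
FS = 342.8 / 96.2 = 3.564

FS = 3.56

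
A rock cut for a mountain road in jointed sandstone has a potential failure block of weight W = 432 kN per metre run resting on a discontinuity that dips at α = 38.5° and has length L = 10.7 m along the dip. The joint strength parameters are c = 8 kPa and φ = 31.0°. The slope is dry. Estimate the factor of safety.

FS = 1.07

Resolving the block weight along and normal to the plane and applying the Mohr–Coulomb strength on the joint:
N' = W cosα = 432·cos38.5° = 338.1 kN/m
Driving force T = W sinα = 432·sin38.5° = 268.9 kN/m
Resisting force R = c·L + N'·tanφ = 8·10.7 + 338.1·tan31.0° = 85.6 + 203.1 = 288.7 kN/m
FS = R / T = 288.7 / 268.9 = 1.074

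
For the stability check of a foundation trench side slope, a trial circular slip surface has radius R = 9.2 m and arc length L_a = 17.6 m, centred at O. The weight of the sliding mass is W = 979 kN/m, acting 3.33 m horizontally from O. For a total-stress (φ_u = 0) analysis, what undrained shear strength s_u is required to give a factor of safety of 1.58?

s_u = 31.8 kPa

FS = s_u·L_a·R / (W·d), so s_u = FS·W·d / (L_a·R).
s_u = 1.58·979·3.33 / (17.60·9.2) = 5150.9 / 161.92 = 31.81 kPa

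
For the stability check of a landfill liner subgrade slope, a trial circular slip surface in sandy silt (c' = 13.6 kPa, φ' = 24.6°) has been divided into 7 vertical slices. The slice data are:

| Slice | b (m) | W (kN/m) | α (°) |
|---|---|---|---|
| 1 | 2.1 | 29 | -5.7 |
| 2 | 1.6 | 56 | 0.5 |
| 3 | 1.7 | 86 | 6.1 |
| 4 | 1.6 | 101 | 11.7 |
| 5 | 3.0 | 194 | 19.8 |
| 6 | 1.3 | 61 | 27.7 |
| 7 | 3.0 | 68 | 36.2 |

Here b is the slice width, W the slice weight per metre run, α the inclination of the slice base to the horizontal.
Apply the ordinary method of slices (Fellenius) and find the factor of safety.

FS = 2.89

Ordinary method of slices: FS = Σ[c'·Δl_i + (W_i cosα_i)·tanφ'] / Σ W_i sinα_i, with Δl_i = b_i / cosα_i.
Slice 1: Δl = 2.1/cos(-5.7°) = 2.110 m; N'_1 = 29·cos(-5.7°) = 28.9; c'Δl = 28.70; W sinα = -2.9
Slice 2: Δl = 1.6/cos0.5° = 1.600 m; N'_2 = 56·cos0.5° = 56.0; c'Δl = 21.76; W sinα = 0.5
Slice 3: Δl = 1.7/cos6.1° = 1.710 m; N'_3 = 86·cos6.1° = 85.5; c'Δl = 23.25; W sinα = 9.1
Slice 4: Δl = 1.6/cos11.7° = 1.634 m; N'_4 = 101·cos11.7° = 98.9; c'Δl = 22.22; W sinα = 20.5
Slice 5: Δl = 3.0/cos19.8° = 3.189 m; N'_5 = 194·cos19.8° = 182.5; c'Δl = 43.36; W sinα = 65.7
Slice 6: Δl = 1.3/cos27.7° = 1.468 m; N'_6 = 61·cos27.7° = 54.0; c'Δl = 19.97; W sinα = 28.4
Slice 7: Δl = 3.0/cos36.2° = 3.718 m; N'_7 = 68·cos36.2° = 54.9; c'Δl = 50.56; W sinα = 40.2
Σc'Δl = 209.8 kN/m; ΣN' = 560.7 kN/m; ΣW sinα = 161.5 kN/m
Resisting = 209.8 + 560.7·tan24.6° = 209.8 + 256.7 = 466.5 kN/m
FS = 466.5 / 161.5 = 2.889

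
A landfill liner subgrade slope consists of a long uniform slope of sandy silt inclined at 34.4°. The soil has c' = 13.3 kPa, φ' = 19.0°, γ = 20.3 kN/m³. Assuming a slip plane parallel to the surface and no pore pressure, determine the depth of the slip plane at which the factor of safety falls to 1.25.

Setting FS = 1.25 in FS = [c' + γz cos²β tanφ'] / [γz sinβ cosβ] and solving for z:
z = c' / [γ cosβ (FS·sinβ − cosβ·tanφ')]
  = 13.3 / [20.3·cos34.4°·(1.25·sin34.4° − cos34.4°·tan19.0°)]
  = 13.3 / [20.3·0.8251·(1.25·0.5650 − 0.8251·0.3443)]
  = 13.3 / 7.0701 = 1.881 m

z = 1.88 m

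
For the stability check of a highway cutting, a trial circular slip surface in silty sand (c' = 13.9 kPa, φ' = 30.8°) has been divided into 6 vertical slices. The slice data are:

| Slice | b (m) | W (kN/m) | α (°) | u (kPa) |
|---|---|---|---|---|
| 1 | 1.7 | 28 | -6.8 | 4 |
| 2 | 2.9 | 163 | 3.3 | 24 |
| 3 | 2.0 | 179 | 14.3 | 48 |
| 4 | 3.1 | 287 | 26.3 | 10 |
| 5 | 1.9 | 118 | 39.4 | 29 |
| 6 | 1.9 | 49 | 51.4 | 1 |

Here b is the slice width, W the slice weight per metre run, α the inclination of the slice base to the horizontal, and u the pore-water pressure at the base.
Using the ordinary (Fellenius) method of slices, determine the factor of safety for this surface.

FS = 1.69

Ordinary method of slices: FS = Σ[c'·Δl_i + (W_i cosα_i − u_i·Δl_i)·tanφ'] / Σ W_i sinα_i, with Δl_i = b_i / cosα_i.
Slice 1: Δl = 1.7/cos(-6.8°) = 1.712 m; N'_1 = 28·cos(-6.8°) − 4·1.712 = 21.0; c'Δl = 23.80; W sinα = -3.3
Slice 2: Δl = 2.9/cos3.3° = 2.905 m; N'_2 = 163·cos3.3° − 24·2.905 = 93.0; c'Δl = 40.38; W sinα = 9.4
Slice 3: Δl = 2.0/cos14.3° = 2.064 m; N'_3 = 179·cos14.3° − 48·2.064 = 74.4; c'Δl = 28.69; W sinα = 44.2
Slice 4: Δl = 3.1/cos26.3° = 3.458 m; N'_4 = 287·cos26.3° − 10·3.458 = 222.7; c'Δl = 48.07; W sinα = 127.2
Slice 5: Δl = 1.9/cos39.4° = 2.459 m; N'_5 = 118·cos39.4° − 29·2.459 = 19.9; c'Δl = 34.18; W sinα = 74.9
Slice 6: Δl = 1.9/cos51.4° = 3.045 m; N'_6 = 49·cos51.4° − 1·3.045 = 27.5; c'Δl = 42.33; W sinα = 38.3
Σc'Δl = 217.4 kN/m; ΣN' = 458.5 kN/m; ΣW sinα = 290.6 kN/m
Resisting = 217.4 + 458.5·tan30.8° = 217.4 + 273.3 = 490.7 kN/m
FS = 490.7 / 290.6 = 1.689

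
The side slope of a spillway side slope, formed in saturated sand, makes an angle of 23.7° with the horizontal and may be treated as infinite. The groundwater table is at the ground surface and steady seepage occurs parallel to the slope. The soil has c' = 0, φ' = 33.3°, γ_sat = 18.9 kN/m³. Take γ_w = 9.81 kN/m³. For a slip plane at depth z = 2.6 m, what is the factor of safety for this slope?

With seepage parallel to the slope and the water table at the surface, the effective normal stress on the slip plane uses the buoyant unit weight γ' = γ_sat − γ_w while the driving shear stress uses γ_sat:
FS = [c' + γ' z cos²β tanφ'] / [γ_sat z sinβ cosβ]
(For c' = 0 this reduces to FS = (γ'/γ_sat)·tanφ'/tanβ.)
γ' = 18.9 − 9.81 = 9.09 kN/m³
Numerator = 0.0 + 9.09·2.6·cos²23.7°·tan33.3° = 0.0 + 9.09·2.6·0.8384·0.6569 = 13.016 kPa
Denominator = 18.9·2.6·sin23.7°·cos23.7° = 18.9·2.6·0.4019·0.9157 = 18.086 kPa
FS = 13.016 / 18.086 = 0.720

FS = 0.72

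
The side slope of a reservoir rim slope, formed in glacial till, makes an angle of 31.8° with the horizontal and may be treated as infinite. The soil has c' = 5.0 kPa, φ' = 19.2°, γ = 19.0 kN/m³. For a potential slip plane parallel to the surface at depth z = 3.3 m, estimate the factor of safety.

FS = 0.74

For an infinite slope with a slip plane parallel to the surface (no pore pressure): FS = [c' + γz cos²β tanφ'] / [γz sinβ cosβ].
γz = 19.0·3.3 = 62.70 kN/m²
Numerator = 5.0 + 62.70·cos²31.8°·tan19.2° = 5.0 + 62.70·0.7223·0.3482 = 20.771 kPa
Denominator = 62.70·sin31.8°·cos31.8° = 62.70·0.5270·0.8499 = 28.081 kPa
FS = 20.771 / 28.081 = 0.740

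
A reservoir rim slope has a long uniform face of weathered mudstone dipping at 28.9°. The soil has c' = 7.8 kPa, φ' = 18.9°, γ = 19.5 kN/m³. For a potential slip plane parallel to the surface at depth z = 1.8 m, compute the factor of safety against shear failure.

For an infinite slope with a slip plane parallel to the surface (no pore pressure): FS = [c' + γz cos²β tanφ'] / [γz sinβ cosβ].
γz = 19.5·1.8 = 35.10 kN/m²
Numerator = 7.8 + 35.10·cos²28.9°·tan18.9° = 7.8 + 35.10·0.7664·0.3424 = 17.011 kPa
Denominator = 35.10·sin28.9°·cos28.9° = 35.10·0.4833·0.8755 = 14.851 kPa
FS = 17.011 / 14.851 = 1.145

FS = 1.15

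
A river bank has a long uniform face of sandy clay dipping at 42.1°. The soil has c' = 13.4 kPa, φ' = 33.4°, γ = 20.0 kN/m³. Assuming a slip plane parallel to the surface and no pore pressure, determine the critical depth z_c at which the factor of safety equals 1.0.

Setting FS = 1.00 in FS = [c' + γz cos²β tanφ'] / [γz sinβ cosβ] and solving for z:
z = c' / [γ cosβ (FS·sinβ − cosβ·tanφ')]
  = 13.4 / [20.0·cos42.1°·(1.00·sin42.1° − cos42.1°·tan33.4°)]
  = 13.4 / [20.0·0.7420·(1.00·0.6704 − 0.7420·0.6594)]
  = 13.4 / 2.6887 = 4.984 m

z_c = 4.98 m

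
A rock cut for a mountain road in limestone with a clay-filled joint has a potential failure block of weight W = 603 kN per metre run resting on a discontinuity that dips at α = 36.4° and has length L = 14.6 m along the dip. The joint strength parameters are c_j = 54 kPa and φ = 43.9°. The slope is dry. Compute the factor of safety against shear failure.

FS = 3.51

Resolving the block weight along and normal to the plane and applying the Mohr–Coulomb strength on the joint:
N' = W cosα = 603·cos36.4° = 485.4 kN/m
Driving force T = W sinα = 603·sin36.4° = 357.8 kN/m
Resisting force R = c_j·L + N'·tanφ = 54·14.6 + 485.4·tan43.9° = 788.4 + 467.1 = 1255.5 kN/m
FS = R / T = 1255.5 / 357.8 = 3.509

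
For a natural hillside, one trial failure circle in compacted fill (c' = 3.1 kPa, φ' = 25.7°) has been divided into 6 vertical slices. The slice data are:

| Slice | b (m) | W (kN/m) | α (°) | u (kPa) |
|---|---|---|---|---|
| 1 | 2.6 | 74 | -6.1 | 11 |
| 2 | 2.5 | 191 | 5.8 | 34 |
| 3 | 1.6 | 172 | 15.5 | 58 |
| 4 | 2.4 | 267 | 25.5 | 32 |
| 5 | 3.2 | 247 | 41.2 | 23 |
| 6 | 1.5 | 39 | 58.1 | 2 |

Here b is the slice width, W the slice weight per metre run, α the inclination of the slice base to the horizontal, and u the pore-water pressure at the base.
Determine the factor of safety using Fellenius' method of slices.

FS = 0.76

Ordinary method of slices: FS = Σ[c'·Δl_i + (W_i cosα_i − u_i·Δl_i)·tanφ'] / Σ W_i sinα_i, with Δl_i = b_i / cosα_i.
Slice 1: Δl = 2.6/cos(-6.1°) = 2.615 m; N'_1 = 74·cos(-6.1°) − 11·2.615 = 44.8; c'Δl = 8.11; W sinα = -7.9
Slice 2: Δl = 2.5/cos5.8° = 2.513 m; N'_2 = 191·cos5.8° − 34·2.513 = 104.6; c'Δl = 7.79; W sinα = 19.3
Slice 3: Δl = 1.6/cos15.5° = 1.660 m; N'_3 = 172·cos15.5° − 58·1.660 = 69.4; c'Δl = 5.15; W sinα = 46.0
Slice 4: Δl = 2.4/cos25.5° = 2.659 m; N'_4 = 267·cos25.5° − 32·2.659 = 155.9; c'Δl = 8.24; W sinα = 114.9
Slice 5: Δl = 3.2/cos41.2° = 4.253 m; N'_5 = 247·cos41.2° − 23·4.253 = 88.0; c'Δl = 13.18; W sinα = 162.7
Slice 6: Δl = 1.5/cos58.1° = 2.839 m; N'_6 = 39·cos58.1° − 2·2.839 = 14.9; c'Δl = 8.80; W sinα = 33.1
Σc'Δl = 51.3 kN/m; ΣN' = 477.7 kN/m; ΣW sinα = 368.2 kN/m
Resisting = 51.3 + 477.7·tan25.7° = 51.3 + 229.9 = 281.2 kN/m
FS = 281.2 / 368.2 = 0.764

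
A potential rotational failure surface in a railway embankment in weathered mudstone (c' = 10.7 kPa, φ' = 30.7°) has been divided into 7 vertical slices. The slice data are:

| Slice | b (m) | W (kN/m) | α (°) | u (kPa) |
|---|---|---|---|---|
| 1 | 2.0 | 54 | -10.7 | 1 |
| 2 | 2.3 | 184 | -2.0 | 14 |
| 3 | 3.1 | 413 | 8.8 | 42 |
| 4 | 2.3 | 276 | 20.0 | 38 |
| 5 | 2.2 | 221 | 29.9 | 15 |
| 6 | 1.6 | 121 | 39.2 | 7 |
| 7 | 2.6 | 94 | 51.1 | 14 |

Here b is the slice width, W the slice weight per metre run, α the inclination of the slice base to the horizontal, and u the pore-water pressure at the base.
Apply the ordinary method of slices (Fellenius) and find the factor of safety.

Ordinary method of slices: FS = Σ[c'·Δl_i + (W_i cosα_i − u_i·Δl_i)·tanφ'] / Σ W_i sinα_i, with Δl_i = b_i / cosα_i.
Slice 1: Δl = 2.0/cos(-10.7°) = 2.035 m; N'_1 = 54·cos(-10.7°) − 1·2.035 = 51.0; c'Δl = 21.78; W sinα = -10.0
Slice 2: Δl = 2.3/cos(-2.0°) = 2.301 m; N'_2 = 184·cos(-2.0°) − 14·2.301 = 151.7; c'Δl = 24.63; W sinα = -6.4
Slice 3: Δl = 3.1/cos8.8° = 3.137 m; N'_3 = 413·cos8.8° − 42·3.137 = 276.4; c'Δl = 33.57; W sinα = 63.2
Slice 4: Δl = 2.3/cos20.0° = 2.448 m; N'_4 = 276·cos20.0° − 38·2.448 = 166.3; c'Δl = 26.19; W sinα = 94.4
Slice 5: Δl = 2.2/cos29.9° = 2.538 m; N'_5 = 221·cos29.9° − 15·2.538 = 153.5; c'Δl = 27.15; W sinα = 110.2
Slice 6: Δl = 1.6/cos39.2° = 2.065 m; N'_6 = 121·cos39.2° − 7·2.065 = 79.3; c'Δl = 22.09; W sinα = 76.5
Slice 7: Δl = 2.6/cos51.1° = 4.140 m; N'_7 = 94·cos51.1° − 14·4.140 = 1.1; c'Δl = 44.30; W sinα = 73.2
Σc'Δl = 199.7 kN/m; ΣN' = 879.3 kN/m; ΣW sinα = 400.9 kN/m
Resisting = 199.7 + 879.3·tan30.7° = 199.7 + 522.1 = 721.8 kN/m
FS = 721.8 / 400.9 = 1.800

FS = 1.80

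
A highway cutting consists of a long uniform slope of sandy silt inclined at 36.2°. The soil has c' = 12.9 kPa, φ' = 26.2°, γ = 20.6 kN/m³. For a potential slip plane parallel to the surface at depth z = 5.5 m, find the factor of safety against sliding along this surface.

For an infinite slope with a slip plane parallel to the surface (no pore pressure): FS = [c' + γz cos²β tanφ'] / [γz sinβ cosβ].
γz = 20.6·5.5 = 113.30 kN/m²
Numerator = 12.9 + 113.30·cos²36.2°·tan26.2° = 12.9 + 113.30·0.6512·0.4921 = 49.204 kPa
Denominator = 113.30·sin36.2°·cos36.2° = 113.30·0.5906·0.8070 = 53.998 kPa
FS = 49.204 / 53.998 = 0.911

FS = 0.91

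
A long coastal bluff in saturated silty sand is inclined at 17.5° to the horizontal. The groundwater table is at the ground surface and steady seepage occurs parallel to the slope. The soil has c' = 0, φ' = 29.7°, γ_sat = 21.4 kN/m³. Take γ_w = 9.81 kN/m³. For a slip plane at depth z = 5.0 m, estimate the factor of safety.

FS = 0.98

With seepage parallel to the slope and the water table at the surface, the effective normal stress on the slip plane uses the buoyant unit weight γ' = γ_sat − γ_w while the driving shear stress uses γ_sat:
FS = [c' + γ' z cos²β tanφ'] / [γ_sat z sinβ cosβ]
(For c' = 0 this reduces to FS = (γ'/γ_sat)·tanφ'/tanβ.)
γ' = 21.4 − 9.81 = 11.59 kN/m³
Numerator = 0.0 + 11.59·5.0·cos²17.5°·tan29.7° = 0.0 + 11.59·5.0·0.9096·0.5704 = 30.065 kPa
Denominator = 21.4·5.0·sin17.5°·cos17.5° = 21.4·5.0·0.3007·0.9537 = 30.686 kPa
FS = 30.065 / 30.686 = 0.980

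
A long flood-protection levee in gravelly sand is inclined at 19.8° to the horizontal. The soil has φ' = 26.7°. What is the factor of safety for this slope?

FS = 1.40

For a dry cohesionless infinite slope the factor of safety is FS = tanφ' / tanβ.
FS = tan26.7° / tan19.8° = 0.5029 / 0.3600 = 1.397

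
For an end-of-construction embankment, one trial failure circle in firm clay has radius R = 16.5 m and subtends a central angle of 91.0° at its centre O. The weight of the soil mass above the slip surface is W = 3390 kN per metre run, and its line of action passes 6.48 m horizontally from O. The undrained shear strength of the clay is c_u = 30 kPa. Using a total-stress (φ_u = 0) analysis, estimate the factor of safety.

Taking moments about the centre O, the resisting moment is provided by the undrained shear strength acting along the arc:
Arc length L_a = R·θ = 16.5·(91.0°·π/180) = 16.5·1.5882 = 26.21 m
M_R = c_u·L_a·R = 30·26.21·16.5 = 12972.0 kN·m/m
M_D = W·d = 3390·6.48 = 21967.2 kN·m/m
FS = M_R / M_D = 12972.0 / 21967.2 = 0.591

FS = 0.59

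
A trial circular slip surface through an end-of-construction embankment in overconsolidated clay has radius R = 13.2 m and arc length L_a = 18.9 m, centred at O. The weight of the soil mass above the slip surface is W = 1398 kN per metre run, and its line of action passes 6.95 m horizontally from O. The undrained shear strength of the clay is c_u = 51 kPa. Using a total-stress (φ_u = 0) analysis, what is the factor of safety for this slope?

FS = 1.31

Taking moments about the centre O, the resisting moment is provided by the undrained shear strength acting along the arc:
M_R = c_u·L_a·R = 51·18.90·13.2 = 12723.5 kN·m/m
M_D = W·d = 1398·6.95 = 9716.1 kN·m/m
FS = M_R / M_D = 12723.5 / 9716.1 = 1.310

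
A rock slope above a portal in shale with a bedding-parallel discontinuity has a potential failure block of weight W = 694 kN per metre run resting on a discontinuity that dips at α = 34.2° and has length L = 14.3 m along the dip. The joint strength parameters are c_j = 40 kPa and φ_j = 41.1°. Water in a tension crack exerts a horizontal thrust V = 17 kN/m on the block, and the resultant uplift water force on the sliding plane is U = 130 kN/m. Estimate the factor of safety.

FS = 2.35

Resolving the block weight along and normal to the plane and applying the Mohr–Coulomb strength on the joint:
N' = W cosα − U − V sinα = 694·cos34.2° − 130 − 17·sin34.2° = 434.4 kN/m
Driving force T = W sinα + V cosα = 694·sin34.2° + 17·cos34.2° = 404.1 kN/m
Resisting force R = c_j·L + N'·tanφ_j = 40·14.3 + 434.4·tan41.1° = 572.0 + 379.0 = 951.0 kN/m
FS = R / T = 951.0 / 404.1 = 2.353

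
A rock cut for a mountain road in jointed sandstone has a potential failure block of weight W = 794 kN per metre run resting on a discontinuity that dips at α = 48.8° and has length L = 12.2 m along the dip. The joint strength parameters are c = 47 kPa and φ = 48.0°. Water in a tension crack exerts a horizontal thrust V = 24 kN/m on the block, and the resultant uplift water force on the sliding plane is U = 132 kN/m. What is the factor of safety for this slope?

FS = 1.61

Resolving the block weight along and normal to the plane and applying the Mohr–Coulomb strength on the joint:
N' = W cosα − U − V sinα = 794·cos48.8° − 132 − 24·sin48.8° = 372.9 kN/m
Driving force T = W sinα + V cosα = 794·sin48.8° + 24·cos48.8° = 613.2 kN/m
Resisting force R = c·L + N'·tanφ = 47·12.2 + 372.9·tan48.0° = 573.4 + 414.2 = 987.6 kN/m
FS = R / T = 987.6 / 613.2 = 1.610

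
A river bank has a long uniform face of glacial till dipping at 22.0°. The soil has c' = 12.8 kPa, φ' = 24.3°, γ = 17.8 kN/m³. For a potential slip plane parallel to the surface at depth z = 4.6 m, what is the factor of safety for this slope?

FS = 1.57

For an infinite slope with a slip plane parallel to the surface (no pore pressure): FS = [c' + γz cos²β tanφ'] / [γz sinβ cosβ].
γz = 17.8·4.6 = 81.88 kN/m²
Numerator = 12.8 + 81.88·cos²22.0°·tan24.3° = 12.8 + 81.88·0.8597·0.4515 = 44.582 kPa
Denominator = 81.88·sin22.0°·cos22.0° = 81.88·0.3746·0.9272 = 28.439 kPa
FS = 44.582 / 28.439 = 1.568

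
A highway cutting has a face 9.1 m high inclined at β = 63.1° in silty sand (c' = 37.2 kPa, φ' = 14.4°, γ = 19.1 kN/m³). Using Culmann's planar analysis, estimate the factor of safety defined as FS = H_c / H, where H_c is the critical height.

H_c = (4c'/γ) · sinβ cosφ' / [1 − cos(β − φ')]
    = (4·37.2/19.1) · sin63.1°·cos14.4° / [1 − cos48.7°]
    = 7.791 · 0.8638 / 0.3400 = 19.79 m
FS = H_c / H = 19.79 / 9.1 = 2.175

FS = 2.17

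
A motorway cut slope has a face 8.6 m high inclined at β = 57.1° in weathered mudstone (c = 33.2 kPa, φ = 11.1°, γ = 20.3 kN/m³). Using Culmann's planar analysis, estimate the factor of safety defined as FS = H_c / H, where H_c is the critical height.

FS = 2.05

H_c = (4c/γ) · sinβ cosφ / [1 − cos(β − φ)]
    = (4·33.2/20.3) · sin57.1°·cos11.1° / [1 − cos46.0°]
    = 6.542 · 0.8239 / 0.3053 = 17.65 m
FS = H_c / H = 17.65 / 8.6 = 2.053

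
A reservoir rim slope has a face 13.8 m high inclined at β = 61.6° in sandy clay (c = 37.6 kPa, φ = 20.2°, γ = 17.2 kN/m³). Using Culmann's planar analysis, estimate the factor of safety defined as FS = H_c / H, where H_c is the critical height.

H_c = (4c/γ) · sinβ cosφ / [1 − cos(β − φ)]
    = (4·37.6/17.2) · sin61.6°·cos20.2° / [1 − cos41.4°]
    = 8.744 · 0.8255 / 0.2499 = 28.89 m
FS = H_c / H = 28.89 / 13.8 = 2.093

FS = 2.09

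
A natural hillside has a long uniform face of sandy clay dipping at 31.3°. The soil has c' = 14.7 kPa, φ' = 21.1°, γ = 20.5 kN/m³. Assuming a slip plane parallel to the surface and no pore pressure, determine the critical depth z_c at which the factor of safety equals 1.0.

z_c = 4.42 m

Setting FS = 1.00 in FS = [c' + γz cos²β tanφ'] / [γz sinβ cosβ] and solving for z:
z = c' / [γ cosβ (FS·sinβ − cosβ·tanφ')]
  = 14.7 / [20.5·cos31.3°·(1.00·sin31.3° − cos31.3°·tan21.1°)]
  = 14.7 / [20.5·0.8545·(1.00·0.5195 − 0.8545·0.3859)]
  = 14.7 / 3.3248 = 4.421 m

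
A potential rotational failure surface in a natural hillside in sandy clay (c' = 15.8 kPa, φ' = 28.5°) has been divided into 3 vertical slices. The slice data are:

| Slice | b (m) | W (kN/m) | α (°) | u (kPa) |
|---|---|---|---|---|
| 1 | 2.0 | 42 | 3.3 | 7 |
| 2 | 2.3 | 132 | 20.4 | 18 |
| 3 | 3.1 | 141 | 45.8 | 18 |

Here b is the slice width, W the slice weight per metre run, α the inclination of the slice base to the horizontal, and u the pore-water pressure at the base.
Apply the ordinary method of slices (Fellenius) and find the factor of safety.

FS = 1.40

Ordinary method of slices: FS = Σ[c'·Δl_i + (W_i cosα_i − u_i·Δl_i)·tanφ'] / Σ W_i sinα_i, with Δl_i = b_i / cosα_i.
Slice 1: Δl = 2.0/cos3.3° = 2.003 m; N'_1 = 42·cos3.3° − 7·2.003 = 27.9; c'Δl = 31.65; W sinα = 2.4
Slice 2: Δl = 2.3/cos20.4° = 2.454 m; N'_2 = 132·cos20.4° − 18·2.454 = 79.6; c'Δl = 38.77; W sinα = 46.0
Slice 3: Δl = 3.1/cos45.8° = 4.447 m; N'_3 = 141·cos45.8° − 18·4.447 = 18.3; c'Δl = 70.26; W sinα = 101.1
Σc'Δl = 140.7 kN/m; ΣN' = 125.7 kN/m; ΣW sinα = 149.5 kN/m
Resisting = 140.7 + 125.7·tan28.5° = 140.7 + 68.3 = 208.9 kN/m
FS = 208.9 / 149.5 = 1.397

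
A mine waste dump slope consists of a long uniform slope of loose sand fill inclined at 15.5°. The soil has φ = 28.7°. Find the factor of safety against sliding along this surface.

FS = 1.97

For a dry cohesionless infinite slope the factor of safety is FS = tanφ / tanβ.
FS = tan28.7° / tan15.5° = 0.5475 / 0.2773 = 1.974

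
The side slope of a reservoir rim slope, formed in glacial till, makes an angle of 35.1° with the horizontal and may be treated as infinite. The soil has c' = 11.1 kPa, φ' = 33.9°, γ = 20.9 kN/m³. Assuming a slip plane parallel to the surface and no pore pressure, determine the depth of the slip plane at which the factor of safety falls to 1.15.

z = 5.82 m

Setting FS = 1.15 in FS = [c' + γz cos²β tanφ'] / [γz sinβ cosβ] and solving for z:
z = c' / [γ cosβ (FS·sinβ − cosβ·tanφ')]
  = 11.1 / [20.9·cos35.1°·(1.15·sin35.1° − cos35.1°·tan33.9°)]
  = 11.1 / [20.9·0.8181·(1.15·0.5750 − 0.8181·0.6720)]
  = 11.1 / 1.9063 = 5.823 m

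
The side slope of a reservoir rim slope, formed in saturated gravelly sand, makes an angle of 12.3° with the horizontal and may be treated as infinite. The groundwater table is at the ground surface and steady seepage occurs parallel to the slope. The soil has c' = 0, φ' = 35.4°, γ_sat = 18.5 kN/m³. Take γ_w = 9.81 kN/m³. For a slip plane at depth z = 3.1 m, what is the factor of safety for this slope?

FS = 1.53

With seepage parallel to the slope and the water table at the surface, the effective normal stress on the slip plane uses the buoyant unit weight γ' = γ_sat − γ_w while the driving shear stress uses γ_sat:
FS = [c' + γ' z cos²β tanφ'] / [γ_sat z sinβ cosβ]
(For c' = 0 this reduces to FS = (γ'/γ_sat)·tanφ'/tanβ.)
γ' = 18.5 − 9.81 = 8.69 kN/m³
Numerator = 0.0 + 8.69·3.1·cos²12.3°·tan35.4° = 0.0 + 8.69·3.1·0.9546·0.7107 = 18.276 kPa
Denominator = 18.5·3.1·sin12.3°·cos12.3° = 18.5·3.1·0.2130·0.9770 = 11.937 kPa
FS = 18.276 / 11.937 = 1.531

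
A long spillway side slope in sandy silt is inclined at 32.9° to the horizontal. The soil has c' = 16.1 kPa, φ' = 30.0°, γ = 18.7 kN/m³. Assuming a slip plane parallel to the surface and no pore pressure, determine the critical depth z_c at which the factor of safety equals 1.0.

z_c = 17.55 m

Setting FS = 1.00 in FS = [c' + γz cos²β tanφ'] / [γz sinβ cosβ] and solving for z:
z = c' / [γ cosβ (FS·sinβ − cosβ·tanφ')]
  = 16.1 / [18.7·cos32.9°·(1.00·sin32.9° − cos32.9°·tan30.0°)]
  = 16.1 / [18.7·0.8396·(1.00·0.5432 − 0.8396·0.5774)]
  = 16.1 / 0.9172 = 17.553 m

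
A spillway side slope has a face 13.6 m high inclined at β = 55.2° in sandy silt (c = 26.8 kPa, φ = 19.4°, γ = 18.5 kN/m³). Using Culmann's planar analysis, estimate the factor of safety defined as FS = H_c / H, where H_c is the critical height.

H_c = (4c/γ) · sinβ cosφ / [1 − cos(β − φ)]
    = (4·26.8/18.5) · sin55.2°·cos19.4° / [1 − cos35.8°]
    = 5.795 · 0.7745 / 0.1889 = 23.75 m
FS = H_c / H = 23.75 / 13.6 = 1.747

FS = 1.75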